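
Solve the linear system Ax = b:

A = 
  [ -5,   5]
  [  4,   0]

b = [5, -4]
Row reduce the augmented matrix [A|b]:
R2 → R2 + (4/5)·R1
REF = 
  [ -5,   5,   5]
  [  0,   4,   0]

Back-substitution:
x₂ = 0 / 4 = 0
x₁ = (5 - (5)(0)) / (-5) = -1

x = [-1, 0]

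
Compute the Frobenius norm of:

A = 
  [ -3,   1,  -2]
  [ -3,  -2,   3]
||A||_F = 6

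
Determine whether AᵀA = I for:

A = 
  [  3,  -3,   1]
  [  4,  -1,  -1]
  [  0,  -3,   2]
No

AᵀA = 
  [ 25, -13,  -1]
  [-13,  19,  -8]
  [ -1,  -8,   6]
≠ I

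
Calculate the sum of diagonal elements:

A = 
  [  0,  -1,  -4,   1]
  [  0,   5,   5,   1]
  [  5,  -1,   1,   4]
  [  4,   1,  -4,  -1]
5

tr(A) = 0 + 5 + 1 + -1 = 5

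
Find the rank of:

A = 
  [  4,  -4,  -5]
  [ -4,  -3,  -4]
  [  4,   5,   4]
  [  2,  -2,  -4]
rank(A) = 3

Row reduce:
R2 → R2 + (1)·R1
R3 → R3 - (1)·R1
R4 → R4 - (1/2)·R1
R3 → R3 + (9/7)·R2
R4 → R4 - (7/12)·R3
REF = 
  [    4,    -4,    -5]
  [    0,    -7,    -9]
  [    0,     0, -18/7]
  [    0,     0,     0]
Pivot columns: 1, 2, 3 → 3 pivots.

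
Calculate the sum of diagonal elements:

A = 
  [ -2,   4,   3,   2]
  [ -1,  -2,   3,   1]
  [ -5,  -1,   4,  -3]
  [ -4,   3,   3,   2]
2

tr(A) = -2 + -2 + 4 + 2 = 2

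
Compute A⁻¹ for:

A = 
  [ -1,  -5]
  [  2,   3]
det(A) = (-1)(3) - (-5)(2) = 7
For a 2×2 matrix, A⁻¹ = (1/det(A)) · [[d, -b], [-c, a]]
    = (1/7) · [[3, 5], [-2, -1]]

A⁻¹ = 
  [ 3/7,  5/7]
  [-2/7, -1/7]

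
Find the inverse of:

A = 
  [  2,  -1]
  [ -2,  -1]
det(A) = (2)(-1) - (-1)(-2) = -4
For a 2×2 matrix, A⁻¹ = (1/det(A)) · [[d, -b], [-c, a]]
    = (-1/4) · [[-1, 1], [2, 2]]

A⁻¹ = 
  [ 1/4, -1/4]
  [-1/2, -1/2]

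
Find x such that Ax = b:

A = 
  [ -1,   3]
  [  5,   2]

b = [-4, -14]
Row reduce the augmented matrix [A|b]:
R2 → R2 + (5)·R1
REF = 
  [ -1,   3,  -4]
  [  0,  17, -34]

Back-substitution:
x₂ = (-34) / 17 = -2
x₁ = (-4 - (3)(-2)) / (-1) = -2

x = [-2, -2]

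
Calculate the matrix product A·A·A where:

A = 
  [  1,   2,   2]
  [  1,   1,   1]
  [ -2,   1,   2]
A^3 = 
  [-11,  12,  20]
  [ -6,   9,  14]
  [ -8, -10,  -9]

A² = A·A:
A²[1,1] = (1)(1) + (2)(1) + (2)(-2) = -1
A²[1,2] = (1)(2) + (2)(1) + (2)(1) = 6
A²[1,3] = (1)(2) + (2)(1) + (2)(2) = 8
A²[2,1] = (1)(1) + (1)(1) + (1)(-2) = 0
A²[2,2] = (1)(2) + (1)(1) + (1)(1) = 4
A²[2,3] = (1)(2) + (1)(1) + (1)(2) = 5
A²[3,1] = (-2)(1) + (1)(1) + (2)(-2) = -5
A²[3,2] = (-2)(2) + (1)(1) + (2)(1) = -1
A²[3,3] = (-2)(2) + (1)(1) + (2)(2) = 1
A² = 
  [ -1,   6,   8]
  [  0,   4,   5]
  [ -5,  -1,   1]

A^3 = A^2·A:
A^3[1,1] = (-1)(1) + (6)(1) + (8)(-2) = -11
A^3[1,2] = (-1)(2) + (6)(1) + (8)(1) = 12
A^3[1,3] = (-1)(2) + (6)(1) + (8)(2) = 20
A^3[2,1] = (0)(1) + (4)(1) + (5)(-2) = -6
A^3[2,2] = (0)(2) + (4)(1) + (5)(1) = 9
A^3[2,3] = (0)(2) + (4)(1) + (5)(2) = 14
A^3[3,1] = (-5)(1) + (-1)(1) + (1)(-2) = -8
A^3[3,2] = (-5)(2) + (-1)(1) + (1)(1) = -10
A^3[3,3] = (-5)(2) + (-1)(1) + (1)(2) = -9
A^3 = 
  [-11,  12,  20]
  [ -6,   9,  14]
  [ -8, -10,  -9]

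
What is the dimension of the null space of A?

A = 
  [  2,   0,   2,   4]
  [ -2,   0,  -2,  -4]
nullity(A) = 3

Row reduce:
R2 → R2 + (1)·R1
REF = 
  [  2,   0,   2,   4]
  [  0,   0,   0,   0]
Pivot columns: 1 → 1 pivot.
rank(A) = 1, so nullity(A) = 4 - 1 = 3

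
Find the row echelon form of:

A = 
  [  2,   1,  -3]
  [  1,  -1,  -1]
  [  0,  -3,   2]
Row operations:
R2 → R2 - (1/2)·R1
R3 → R3 - (2)·R2

Resulting echelon form:
REF = 
  [   2,    1,   -3]
  [   0, -3/2,  1/2]
  [   0,    0,    1]

Rank = 3 (number of non-zero pivot rows).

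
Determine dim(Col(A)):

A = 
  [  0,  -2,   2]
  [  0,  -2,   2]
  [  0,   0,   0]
Row reduce:
R2 → R2 - (1)·R1
REF = 
  [  0,  -2,   2]
  [  0,   0,   0]
  [  0,   0,   0]
Pivot columns: 2 → 1 pivot.
dim(Col(A)) = number of pivot columns = 1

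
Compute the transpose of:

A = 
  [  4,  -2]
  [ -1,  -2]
Aᵀ = 
  [  4,  -1]
  [ -2,  -2]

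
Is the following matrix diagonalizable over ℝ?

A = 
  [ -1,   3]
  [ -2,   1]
No

tr(A) = 0, det(A) = 5
Characteristic polynomial: λ² - tr(A)λ + det(A) = λ² + 5
λ² + 5 = 0  ⇒  λ = (0 ± √((0)² - 4·(5)))/2 = (0 ± √(-20))/2
  = i√5,  -i√5
Eigenvalues: i√5, -i√5  (≈ 0 + 2.236i, 0 - 2.236i)
Has complex eigenvalues (not diagonalizable over ℝ).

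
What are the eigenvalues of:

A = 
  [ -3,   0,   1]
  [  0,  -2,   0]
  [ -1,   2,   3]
λ = -2, 2√2, -2√2  (≈ -2, 2.828, -2.828)

Characteristic polynomial: det(λI - A) = λ³ + 2λ² - 8λ - 16
Testing integer divisors of the constant term: p(-2) = 0, so (λ + 2) is a factor:
p(λ) = (λ + 2)(λ² - 8)
λ² - 8 = 0  ⇒  λ = (0 ± √((0)² - 4·(-8)))/2 = (0 ± √(32))/2
  = 2√2,  -2√2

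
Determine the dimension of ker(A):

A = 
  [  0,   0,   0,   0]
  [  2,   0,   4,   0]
nullity(A) = 3

Row reduce:
Swap R1 ↔ R2
REF = 
  [  2,   0,   4,   0]
  [  0,   0,   0,   0]
Pivot columns: 1 → 1 pivot.
rank(A) = 1, so nullity(A) = 4 - 1 = 3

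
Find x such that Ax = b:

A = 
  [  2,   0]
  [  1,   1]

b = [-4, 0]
Row reduce the augmented matrix [A|b]:
R2 → R2 - (1/2)·R1
REF = 
  [  2,   0,  -4]
  [  0,   1,   2]

Back-substitution:
x₂ = 2 / 1 = 2
x₁ = (-4 - (0)(2)) / 2 = -2

x = [-2, 2]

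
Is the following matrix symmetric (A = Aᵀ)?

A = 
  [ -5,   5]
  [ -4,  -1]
No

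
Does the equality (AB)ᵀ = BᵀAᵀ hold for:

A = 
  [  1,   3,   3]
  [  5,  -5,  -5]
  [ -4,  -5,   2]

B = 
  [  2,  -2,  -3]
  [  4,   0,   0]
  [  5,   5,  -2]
Yes

(AB)ᵀ = 
  [ 29, -35, -18]
  [ 13, -35,  18]
  [ -9,  -5,   8]

BᵀAᵀ = 
  [ 29, -35, -18]
  [ 13, -35,  18]
  [ -9,  -5,   8]

Both sides are equal — this is the standard identity (AB)ᵀ = BᵀAᵀ, which holds for all A, B.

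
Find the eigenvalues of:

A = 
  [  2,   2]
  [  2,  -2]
tr(A) = 0, det(A) = -8
Characteristic polynomial: λ² - tr(A)λ + det(A) = λ² - 8
λ² - 8 = 0  ⇒  λ = (0 ± √((0)² - 4·(-8)))/2 = (0 ± √(32))/2
  = 2√2,  -2√2

λ = 2√2, -2√2  (≈ 2.828, -2.828)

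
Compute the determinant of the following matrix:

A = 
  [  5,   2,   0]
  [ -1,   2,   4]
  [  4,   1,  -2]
Cofactor expansion along row 1:
det(A) = (5)·((2)(-2) - (4)(1)) - (2)·((-1)(-2) - (4)(4)) + (0)·((-1)(1) - (2)(4))
  = (5)(-8) - (2)(-14) + (0)(-9)
  = -12

det(A) = -12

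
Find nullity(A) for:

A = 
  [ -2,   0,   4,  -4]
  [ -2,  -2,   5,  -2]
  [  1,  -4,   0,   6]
nullity(A) = 2

Row reduce:
R2 → R2 - (1)·R1
R3 → R3 + (1/2)·R1
R3 → R3 - (2)·R2
REF = 
  [ -2,   0,   4,  -4]
  [  0,  -2,   1,   2]
  [  0,   0,   0,   0]
Pivot columns: 1, 2 → 2 pivots.
rank(A) = 2, so nullity(A) = 4 - 2 = 2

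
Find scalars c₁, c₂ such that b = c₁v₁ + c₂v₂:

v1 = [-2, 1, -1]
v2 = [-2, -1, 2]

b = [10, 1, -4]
c1 = -2, c2 = -3

b = -2·v1 + -3·v2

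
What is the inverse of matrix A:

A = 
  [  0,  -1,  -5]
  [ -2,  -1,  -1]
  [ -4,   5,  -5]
det(A) = (0)·((-1)(-5) - (-1)(5)) - (-1)·((-2)(-5) - (-1)(-4)) + (-5)·((-2)(5) - (-1)(-4))
  = (0)(10) - (-1)(6) + (-5)(-14)
  = 76
det(A) = 76 ≠ 0, so A is invertible.

Cofactors Cᵢⱼ = (-1)ⁱ⁺ʲ·Mᵢⱼ:
C = 
  [ 10,  -6, -14]
  [-30, -20,   4]
  [ -4,  10,  -2]

adj(A) = Cᵀ:
adj(A) = 
  [ 10, -30,  -4]
  [ -6, -20,  10]
  [-14,   4,  -2]

A⁻¹ = (1/76) · adj(A):
A⁻¹ = 
  [  5/38, -15/38,  -1/19]
  [ -3/38,  -5/19,   5/38]
  [ -7/38,   1/19,  -1/38]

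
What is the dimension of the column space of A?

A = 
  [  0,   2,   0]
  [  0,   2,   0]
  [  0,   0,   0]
dim(Col(A)) = 1

Row reduce:
R2 → R2 - (1)·R1
REF = 
  [  0,   2,   0]
  [  0,   0,   0]
  [  0,   0,   0]
Pivot columns: 2 → 1 pivot.
dim(Col(A)) = number of pivot columns = 1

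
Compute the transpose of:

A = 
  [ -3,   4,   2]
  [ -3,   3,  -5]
Aᵀ = 
  [ -3,  -3]
  [  4,   3]
  [  2,  -5]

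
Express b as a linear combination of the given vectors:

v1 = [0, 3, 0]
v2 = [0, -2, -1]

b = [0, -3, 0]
c1 = -1, c2 = 0

b = -1·v1 + 0·v2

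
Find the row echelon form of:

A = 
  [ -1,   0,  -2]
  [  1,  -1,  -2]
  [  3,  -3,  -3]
Row operations:
R2 → R2 + (1)·R1
R3 → R3 + (3)·R1
R3 → R3 - (3)·R2

Resulting echelon form:
REF = 
  [ -1,   0,  -2]
  [  0,  -1,  -4]
  [  0,   0,   3]

Rank = 3 (number of non-zero pivot rows).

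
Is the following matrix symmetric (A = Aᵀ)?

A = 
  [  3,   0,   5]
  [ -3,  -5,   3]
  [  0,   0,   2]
No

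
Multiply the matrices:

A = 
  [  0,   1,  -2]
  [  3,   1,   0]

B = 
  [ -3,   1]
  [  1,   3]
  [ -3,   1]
A is 2×3 and B is 3×2, so AB is 2×2. Each entry is (row of A)·(column of B):
AB[1,1] = (0)(-3) + (1)(1) + (-2)(-3) = 7
AB[1,2] = (0)(1) + (1)(3) + (-2)(1) = 1
AB[2,1] = (3)(-3) + (1)(1) + (0)(-3) = -8
AB[2,2] = (3)(1) + (1)(3) + (0)(1) = 6

AB = 
  [  7,   1]
  [ -8,   6]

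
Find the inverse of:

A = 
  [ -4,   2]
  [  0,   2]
det(A) = (-4)(2) - (2)(0) = -8
For a 2×2 matrix, A⁻¹ = (1/det(A)) · [[d, -b], [-c, a]]
    = (-1/8) · [[2, -2], [0, -4]]

A⁻¹ = 
  [-1/4,  1/4]
  [   0,  1/2]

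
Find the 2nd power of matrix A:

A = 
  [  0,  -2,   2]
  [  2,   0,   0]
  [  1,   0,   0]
A² = A·A:
A²[1,1] = (0)(0) + (-2)(2) + (2)(1) = -2
A²[1,2] = (0)(-2) + (-2)(0) + (2)(0) = 0
A²[1,3] = (0)(2) + (-2)(0) + (2)(0) = 0
A²[2,1] = (2)(0) + (0)(2) + (0)(1) = 0
A²[2,2] = (2)(-2) + (0)(0) + (0)(0) = -4
A²[2,3] = (2)(2) + (0)(0) + (0)(0) = 4
A²[3,1] = (1)(0) + (0)(2) + (0)(1) = 0
A²[3,2] = (1)(-2) + (0)(0) + (0)(0) = -2
A²[3,3] = (1)(2) + (0)(0) + (0)(0) = 2
A² = 
  [ -2,   0,   0]
  [  0,  -4,   4]
  [  0,  -2,   2]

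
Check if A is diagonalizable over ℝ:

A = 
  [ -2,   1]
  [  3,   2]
Yes

tr(A) = 0, det(A) = -7
Characteristic polynomial: λ² - tr(A)λ + det(A) = λ² - 7
λ² - 7 = 0  ⇒  λ = (0 ± √((0)² - 4·(-7)))/2 = (0 ± √(28))/2
  = √7,  -√7
Eigenvalues: √7, -√7  (≈ 2.646, -2.646)
The two irrational eigenvalues are distinct (simple), so each has alg. mult. = geom. mult. = 1.
Sum of geometric multiplicities equals n, so A has n independent eigenvectors.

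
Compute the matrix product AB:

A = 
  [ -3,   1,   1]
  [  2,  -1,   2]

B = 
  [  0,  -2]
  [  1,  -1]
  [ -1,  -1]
A is 2×3 and B is 3×2, so AB is 2×2. Each entry is (row of A)·(column of B):
AB[1,1] = (-3)(0) + (1)(1) + (1)(-1) = 0
AB[1,2] = (-3)(-2) + (1)(-1) + (1)(-1) = 4
AB[2,1] = (2)(0) + (-1)(1) + (2)(-1) = -3
AB[2,2] = (2)(-2) + (-1)(-1) + (2)(-1) = -5

AB = 
  [  0,   4]
  [ -3,  -5]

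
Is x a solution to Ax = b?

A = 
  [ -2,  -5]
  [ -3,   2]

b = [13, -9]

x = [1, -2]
No

Ax = [8, -7] ≠ b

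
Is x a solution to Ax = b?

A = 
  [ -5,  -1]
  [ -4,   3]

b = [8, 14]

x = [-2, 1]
No

Ax = [9, 11] ≠ b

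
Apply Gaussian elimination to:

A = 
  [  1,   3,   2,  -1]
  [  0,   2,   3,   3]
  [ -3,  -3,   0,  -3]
Row operations:
R3 → R3 + (3)·R1
R3 → R3 - (3)·R2

Resulting echelon form:
REF = 
  [  1,   3,   2,  -1]
  [  0,   2,   3,   3]
  [  0,   0,  -3, -15]

Rank = 3 (number of non-zero pivot rows).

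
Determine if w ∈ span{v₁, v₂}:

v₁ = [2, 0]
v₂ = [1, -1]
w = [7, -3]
Yes

Form the augmented matrix and row-reduce:
[v₁|v₂|w] = 
  [  2,   1,   7]
  [  0,  -1,  -3]
(already in echelon form — no row operations needed)

No row of the form [0 0 | nonzero], so the system is consistent. Back-substitution gives c₁ = 2, c₂ = 3: w = (2)·v₁ + (3)·v₂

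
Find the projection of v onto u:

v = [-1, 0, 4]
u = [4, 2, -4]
v·u = (-1)(4) + (0)(2) + (4)(-4) = -20
u·u = (4)² + (2)² + (-4)² = 36
proj_u(v) = (v·u / u·u) × u = (-20/36) × u = (-5/9) × u

proj_u(v) = [-20/9, -10/9, 20/9]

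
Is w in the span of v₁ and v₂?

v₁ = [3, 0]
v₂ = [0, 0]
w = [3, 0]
Yes

Form the augmented matrix and row-reduce:
[v₁|v₂|w] = 
  [  3,   0,   3]
  [  0,   0,   0]
(already in echelon form — no row operations needed)

No row of the form [0 0 | nonzero], so the system is consistent. Back-substitution gives c₁ = 1, c₂ = 0: w = (1)·v₁ + (0)·v₂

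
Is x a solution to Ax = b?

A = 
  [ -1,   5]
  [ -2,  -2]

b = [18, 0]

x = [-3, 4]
No

Ax = [23, -2] ≠ b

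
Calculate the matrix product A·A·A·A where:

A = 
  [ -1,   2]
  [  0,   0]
A² = A·A:
A²[1,1] = (-1)(-1) + (2)(0) = 1
A²[1,2] = (-1)(2) + (2)(0) = -2
A²[2,1] = (0)(-1) + (0)(0) = 0
A²[2,2] = (0)(2) + (0)(0) = 0
A² = 
  [  1,  -2]
  [  0,   0]

A^3 = A^2·A:
A^3[1,1] = (1)(-1) + (-2)(0) = -1
A^3[1,2] = (1)(2) + (-2)(0) = 2
A^3[2,1] = (0)(-1) + (0)(0) = 0
A^3[2,2] = (0)(2) + (0)(0) = 0
A^3 = 
  [ -1,   2]
  [  0,   0]

A^4 = A^3·A:
A^4[1,1] = (-1)(-1) + (2)(0) = 1
A^4[1,2] = (-1)(2) + (2)(0) = -2
A^4[2,1] = (0)(-1) + (0)(0) = 0
A^4[2,2] = (0)(2) + (0)(0) = 0
A^4 = 
  [  1,  -2]
  [  0,   0]

Therefore
A^4 = 
  [  1,  -2]
  [  0,   0]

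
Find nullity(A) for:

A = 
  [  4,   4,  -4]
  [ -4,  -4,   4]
nullity(A) = 2

Row reduce:
R2 → R2 + (1)·R1
REF = 
  [  4,   4,  -4]
  [  0,   0,   0]
Pivot columns: 1 → 1 pivot.
rank(A) = 1, so nullity(A) = 3 - 1 = 2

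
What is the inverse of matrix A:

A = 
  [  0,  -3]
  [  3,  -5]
det(A) = (0)(-5) - (-3)(3) = 9
For a 2×2 matrix, A⁻¹ = (1/det(A)) · [[d, -b], [-c, a]]
    = (1/9) · [[-5, 3], [-3, 0]]

A⁻¹ = 
  [-5/9,  1/3]
  [-1/3,    0]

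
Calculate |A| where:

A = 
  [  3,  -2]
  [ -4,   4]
4

For a 2×2 matrix, det = ad - bc = (3)(4) - (-2)(-4) = 4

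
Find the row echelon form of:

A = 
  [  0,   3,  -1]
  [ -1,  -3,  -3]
Row operations:
Swap R1 ↔ R2

Resulting echelon form:
REF = 
  [ -1,  -3,  -3]
  [  0,   3,  -1]

Rank = 2 (number of non-zero pivot rows).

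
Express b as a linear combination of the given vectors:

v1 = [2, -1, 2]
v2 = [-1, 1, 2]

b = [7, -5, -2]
c1 = 2, c2 = -3

b = 2·v1 + -3·v2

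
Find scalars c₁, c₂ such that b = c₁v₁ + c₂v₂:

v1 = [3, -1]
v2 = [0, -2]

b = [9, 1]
c1 = 3, c2 = -2

b = 3·v1 + -2·v2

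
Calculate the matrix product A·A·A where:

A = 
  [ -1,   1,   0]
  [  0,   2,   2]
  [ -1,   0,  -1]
A^3 = 
  [ -3,   3,   0]
  [  0,   6,   6]
  [ -3,   0,  -3]

A² = A·A:
A²[1,1] = (-1)(-1) + (1)(0) + (0)(-1) = 1
A²[1,2] = (-1)(1) + (1)(2) + (0)(0) = 1
A²[1,3] = (-1)(0) + (1)(2) + (0)(-1) = 2
A²[2,1] = (0)(-1) + (2)(0) + (2)(-1) = -2
A²[2,2] = (0)(1) + (2)(2) + (2)(0) = 4
A²[2,3] = (0)(0) + (2)(2) + (2)(-1) = 2
A²[3,1] = (-1)(-1) + (0)(0) + (-1)(-1) = 2
A²[3,2] = (-1)(1) + (0)(2) + (-1)(0) = -1
A²[3,3] = (-1)(0) + (0)(2) + (-1)(-1) = 1
A² = 
  [  1,   1,   2]
  [ -2,   4,   2]
  [  2,  -1,   1]

A^3 = A^2·A:
A^3[1,1] = (1)(-1) + (1)(0) + (2)(-1) = -3
A^3[1,2] = (1)(1) + (1)(2) + (2)(0) = 3
A^3[1,3] = (1)(0) + (1)(2) + (2)(-1) = 0
A^3[2,1] = (-2)(-1) + (4)(0) + (2)(-1) = 0
A^3[2,2] = (-2)(1) + (4)(2) + (2)(0) = 6
A^3[2,3] = (-2)(0) + (4)(2) + (2)(-1) = 6
A^3[3,1] = (2)(-1) + (-1)(0) + (1)(-1) = -3
A^3[3,2] = (2)(1) + (-1)(2) + (1)(0) = 0
A^3[3,3] = (2)(0) + (-1)(2) + (1)(-1) = -3
A^3 = 
  [ -3,   3,   0]
  [  0,   6,   6]
  [ -3,   0,  -3]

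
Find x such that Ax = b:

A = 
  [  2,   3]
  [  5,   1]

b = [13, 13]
Row reduce the augmented matrix [A|b]:
R2 → R2 - (5/2)·R1
REF = 
  [    2,     3,    13]
  [    0, -13/2, -39/2]

Back-substitution:
x₂ = (-39/2) / (-13/2) = 3
x₁ = (13 - (3)(3)) / 2 = 2

x = [2, 3]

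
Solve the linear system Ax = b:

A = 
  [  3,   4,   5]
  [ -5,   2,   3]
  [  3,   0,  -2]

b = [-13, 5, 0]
Row reduce the augmented matrix [A|b]:
R2 → R2 + (5/3)·R1
R3 → R3 - (1)·R1
R3 → R3 + (6/13)·R2
REF = 
  [     3,      4,      5,    -13]
  [     0,   26/3,   34/3,  -50/3]
  [     0,      0, -23/13,  69/13]

Back-substitution:
x₃ = (69/13) / (-23/13) = -3
x₂ = (-50/3 - (34/3)(-3)) / (26/3) = 2
x₁ = (-13 - (4)(2) - (5)(-3)) / 3 = -2

x = [-2, 2, -3]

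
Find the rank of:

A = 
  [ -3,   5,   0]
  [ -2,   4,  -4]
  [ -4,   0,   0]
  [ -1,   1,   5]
Row reduce:
R2 → R2 - (2/3)·R1
R3 → R3 - (4/3)·R1
R4 → R4 - (1/3)·R1
R3 → R3 + (10)·R2
R4 → R4 + (1)·R2
R4 → R4 + (1/40)·R3
REF = 
  [ -3,   5,   0]
  [  0, 2/3,  -4]
  [  0,   0, -40]
  [  0,   0,   0]
Pivot columns: 1, 2, 3 → 3 pivots.

rank(A) = 3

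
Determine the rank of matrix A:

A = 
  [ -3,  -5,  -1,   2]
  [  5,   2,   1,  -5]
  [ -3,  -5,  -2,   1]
Row reduce:
R2 → R2 + (5/3)·R1
R3 → R3 - (1)·R1
REF = 
  [   -3,    -5,    -1,     2]
  [    0, -19/3,  -2/3,  -5/3]
  [    0,     0,    -1,    -1]
Pivot columns: 1, 2, 3 → 3 pivots.

rank(A) = 3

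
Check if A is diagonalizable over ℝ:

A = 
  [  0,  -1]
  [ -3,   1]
Yes

tr(A) = 1, det(A) = -3
Characteristic polynomial: λ² - tr(A)λ + det(A) = λ² - λ - 3
λ² - λ - 3 = 0  ⇒  λ = (1 ± √((-1)² - 4·(-3)))/2 = (1 ± √(13))/2
  = (1 + √13)/2,  (1 - √13)/2
Eigenvalues: (1 + √13)/2, (1 - √13)/2  (≈ 2.303, -1.303)
The two irrational eigenvalues are distinct (simple), so each has alg. mult. = geom. mult. = 1.
Sum of geometric multiplicities equals n, so A has n independent eigenvectors.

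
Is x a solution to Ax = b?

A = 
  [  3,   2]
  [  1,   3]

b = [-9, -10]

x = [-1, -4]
No

Ax = [-11, -13] ≠ b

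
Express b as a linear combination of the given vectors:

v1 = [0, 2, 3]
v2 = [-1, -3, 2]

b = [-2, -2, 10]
c1 = 2, c2 = 2

b = 2·v1 + 2·v2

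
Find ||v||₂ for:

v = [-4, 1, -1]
4.243

||v||₂ = √((-4)² + (1)² + (-1)²) = √18 = 4.243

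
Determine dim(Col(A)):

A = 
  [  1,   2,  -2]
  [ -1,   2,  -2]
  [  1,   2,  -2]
dim(Col(A)) = 2

Row reduce:
R2 → R2 + (1)·R1
R3 → R3 - (1)·R1
REF = 
  [  1,   2,  -2]
  [  0,   4,  -4]
  [  0,   0,   0]
Pivot columns: 1, 2 → 2 pivots.
dim(Col(A)) = number of pivot columns = 2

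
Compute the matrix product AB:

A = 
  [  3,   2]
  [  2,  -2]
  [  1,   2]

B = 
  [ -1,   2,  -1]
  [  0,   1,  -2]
A is 3×2 and B is 2×3, so AB is 3×3. Each entry is (row of A)·(column of B):
AB[1,1] = (3)(-1) + (2)(0) = -3
AB[1,2] = (3)(2) + (2)(1) = 8
AB[1,3] = (3)(-1) + (2)(-2) = -7
AB[2,1] = (2)(-1) + (-2)(0) = -2
AB[2,2] = (2)(2) + (-2)(1) = 2
AB[2,3] = (2)(-1) + (-2)(-2) = 2
AB[3,1] = (1)(-1) + (2)(0) = -1
AB[3,2] = (1)(2) + (2)(1) = 4
AB[3,3] = (1)(-1) + (2)(-2) = -5

AB = 
  [ -3,   8,  -7]
  [ -2,   2,   2]
  [ -1,   4,  -5]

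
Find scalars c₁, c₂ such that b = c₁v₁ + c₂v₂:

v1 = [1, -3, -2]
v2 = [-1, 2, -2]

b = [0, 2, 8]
c1 = -2, c2 = -2

b = -2·v1 + -2·v2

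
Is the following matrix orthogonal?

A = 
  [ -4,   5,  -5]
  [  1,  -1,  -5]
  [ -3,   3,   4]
No

AᵀA = 
  [ 26, -30,   3]
  [-30,  35,  -8]
  [  3,  -8,  66]
≠ I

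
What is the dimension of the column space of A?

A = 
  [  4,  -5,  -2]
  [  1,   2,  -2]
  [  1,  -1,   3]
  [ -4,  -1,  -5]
dim(Col(A)) = 3

Row reduce:
R2 → R2 - (1/4)·R1
R3 → R3 - (1/4)·R1
R4 → R4 + (1)·R1
R3 → R3 - (1/13)·R2
R4 → R4 + (24/13)·R2
R4 → R4 + (127/47)·R3
REF = 
  [    4,    -5,    -2]
  [    0,  13/4,  -3/2]
  [    0,     0, 47/13]
  [    0,     0,     0]
Pivot columns: 1, 2, 3 → 3 pivots.
dim(Col(A)) = number of pivot columns = 3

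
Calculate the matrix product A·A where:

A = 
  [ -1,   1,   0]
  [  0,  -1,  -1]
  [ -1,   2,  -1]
A² = A·A:
A²[1,1] = (-1)(-1) + (1)(0) + (0)(-1) = 1
A²[1,2] = (-1)(1) + (1)(-1) + (0)(2) = -2
A²[1,3] = (-1)(0) + (1)(-1) + (0)(-1) = -1
A²[2,1] = (0)(-1) + (-1)(0) + (-1)(-1) = 1
A²[2,2] = (0)(1) + (-1)(-1) + (-1)(2) = -1
A²[2,3] = (0)(0) + (-1)(-1) + (-1)(-1) = 2
A²[3,1] = (-1)(-1) + (2)(0) + (-1)(-1) = 2
A²[3,2] = (-1)(1) + (2)(-1) + (-1)(2) = -5
A²[3,3] = (-1)(0) + (2)(-1) + (-1)(-1) = -1
A² = 
  [  1,  -2,  -1]
  [  1,  -1,   2]
  [  2,  -5,  -1]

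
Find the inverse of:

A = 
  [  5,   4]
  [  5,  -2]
det(A) = (5)(-2) - (4)(5) = -30
For a 2×2 matrix, A⁻¹ = (1/det(A)) · [[d, -b], [-c, a]]
    = (-1/30) · [[-2, -4], [-5, 5]]

A⁻¹ = 
  [1/15, 2/15]
  [ 1/6, -1/6]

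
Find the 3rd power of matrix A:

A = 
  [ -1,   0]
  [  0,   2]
A^3 = 
  [ -1,   0]
  [  0,   8]

A² = A·A:
A²[1,1] = (-1)(-1) + (0)(0) = 1
A²[1,2] = (-1)(0) + (0)(2) = 0
A²[2,1] = (0)(-1) + (2)(0) = 0
A²[2,2] = (0)(0) + (2)(2) = 4
A² = 
  [  1,   0]
  [  0,   4]

A^3 = A^2·A:
A^3[1,1] = (1)(-1) + (0)(0) = -1
A^3[1,2] = (1)(0) + (0)(2) = 0
A^3[2,1] = (0)(-1) + (4)(0) = 0
A^3[2,2] = (0)(0) + (4)(2) = 8
A^3 = 
  [ -1,   0]
  [  0,   8]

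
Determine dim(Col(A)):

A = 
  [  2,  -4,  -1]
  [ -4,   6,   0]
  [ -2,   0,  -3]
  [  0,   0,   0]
dim(Col(A)) = 2

Row reduce:
R2 → R2 + (2)·R1
R3 → R3 + (1)·R1
R3 → R3 - (2)·R2
REF = 
  [  2,  -4,  -1]
  [  0,  -2,  -2]
  [  0,   0,   0]
  [  0,   0,   0]
Pivot columns: 1, 2 → 2 pivots.
dim(Col(A)) = number of pivot columns = 2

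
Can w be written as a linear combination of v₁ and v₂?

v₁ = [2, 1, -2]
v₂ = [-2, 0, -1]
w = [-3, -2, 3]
No

Form the augmented matrix and row-reduce:
[v₁|v₂|w] = 
  [  2,  -2,  -3]
  [  1,   0,  -2]
  [ -2,  -1,   3]
R2 → R2 - (1/2)·R1
R3 → R3 + (1)·R1
R3 → R3 + (3)·R2
REF = 
  [   2,   -2,   -3]
  [   0,    1, -1/2]
  [   0,    0, -3/2]

Row 3 reads [0 0 | -3/2], i.e. 0 = -3/2, so the system is inconsistent and w ∉ span{v₁, v₂}.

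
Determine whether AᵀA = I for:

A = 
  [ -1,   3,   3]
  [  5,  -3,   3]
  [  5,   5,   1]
No

AᵀA = 
  [ 51,   7,  17]
  [  7,  43,   5]
  [ 17,   5,  19]
≠ I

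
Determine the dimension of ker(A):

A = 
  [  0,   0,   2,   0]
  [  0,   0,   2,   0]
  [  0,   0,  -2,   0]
nullity(A) = 3

Row reduce:
R2 → R2 - (1)·R1
R3 → R3 + (1)·R1
REF = 
  [  0,   0,   2,   0]
  [  0,   0,   0,   0]
  [  0,   0,   0,   0]
Pivot columns: 3 → 1 pivot.
rank(A) = 1, so nullity(A) = 4 - 1 = 3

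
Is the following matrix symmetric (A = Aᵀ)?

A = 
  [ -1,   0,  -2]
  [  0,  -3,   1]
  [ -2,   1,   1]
Yes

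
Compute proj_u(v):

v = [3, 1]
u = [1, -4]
proj_u(v) = [-1/17, 4/17]

v·u = (3)(1) + (1)(-4) = -1
u·u = (1)² + (-4)² = 17
proj_u(v) = (v·u / u·u) × u = (-1/17) × u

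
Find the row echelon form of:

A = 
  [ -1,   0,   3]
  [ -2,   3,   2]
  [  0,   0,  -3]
Row operations:
R2 → R2 - (2)·R1

Resulting echelon form:
REF = 
  [ -1,   0,   3]
  [  0,   3,  -4]
  [  0,   0,  -3]

Rank = 3 (number of non-zero pivot rows).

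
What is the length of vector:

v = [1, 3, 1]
3.317

||v||₂ = √((1)² + (3)² + (1)²) = √11 = 3.317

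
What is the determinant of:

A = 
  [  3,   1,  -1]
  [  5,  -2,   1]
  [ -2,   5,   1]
-49

Cofactor expansion along row 1:
det(A) = (3)·((-2)(1) - (1)(5)) - (1)·((5)(1) - (1)(-2)) + (-1)·((5)(5) - (-2)(-2))
  = (3)(-7) - (1)(7) + (-1)(21)
  = -49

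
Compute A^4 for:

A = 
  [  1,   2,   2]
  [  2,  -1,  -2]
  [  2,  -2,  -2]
A^4 = 
  [133, -132, -166]
  [-132, 197, 234]
  [-166, 234, 280]

A² = A·A:
A²[1,1] = (1)(1) + (2)(2) + (2)(2) = 9
A²[1,2] = (1)(2) + (2)(-1) + (2)(-2) = -4
A²[1,3] = (1)(2) + (2)(-2) + (2)(-2) = -6
A²[2,1] = (2)(1) + (-1)(2) + (-2)(2) = -4
A²[2,2] = (2)(2) + (-1)(-1) + (-2)(-2) = 9
A²[2,3] = (2)(2) + (-1)(-2) + (-2)(-2) = 10
A²[3,1] = (2)(1) + (-2)(2) + (-2)(2) = -6
A²[3,2] = (2)(2) + (-2)(-1) + (-2)(-2) = 10
A²[3,3] = (2)(2) + (-2)(-2) + (-2)(-2) = 12
A² = 
  [  9,  -4,  -6]
  [ -4,   9,  10]
  [ -6,  10,  12]

A^3 = A^2·A:
A^3[1,1] = (9)(1) + (-4)(2) + (-6)(2) = -11
A^3[1,2] = (9)(2) + (-4)(-1) + (-6)(-2) = 34
A^3[1,3] = (9)(2) + (-4)(-2) + (-6)(-2) = 38
A^3[2,1] = (-4)(1) + (9)(2) + (10)(2) = 34
A^3[2,2] = (-4)(2) + (9)(-1) + (10)(-2) = -37
A^3[2,3] = (-4)(2) + (9)(-2) + (10)(-2) = -46
A^3[3,1] = (-6)(1) + (10)(2) + (12)(2) = 38
A^3[3,2] = (-6)(2) + (10)(-1) + (12)(-2) = -46
A^3[3,3] = (-6)(2) + (10)(-2) + (12)(-2) = -56
A^3 = 
  [-11,  34,  38]
  [ 34, -37, -46]
  [ 38, -46, -56]

A^4 = A^3·A:
A^4[1,1] = (-11)(1) + (34)(2) + (38)(2) = 133
A^4[1,2] = (-11)(2) + (34)(-1) + (38)(-2) = -132
A^4[1,3] = (-11)(2) + (34)(-2) + (38)(-2) = -166
A^4[2,1] = (34)(1) + (-37)(2) + (-46)(2) = -132
A^4[2,2] = (34)(2) + (-37)(-1) + (-46)(-2) = 197
A^4[2,3] = (34)(2) + (-37)(-2) + (-46)(-2) = 234
A^4[3,1] = (38)(1) + (-46)(2) + (-56)(2) = -166
A^4[3,2] = (38)(2) + (-46)(-1) + (-56)(-2) = 234
A^4[3,3] = (38)(2) + (-46)(-2) + (-56)(-2) = 280
A^4 = 
  [133, -132, -166]
  [-132, 197, 234]
  [-166, 234, 280]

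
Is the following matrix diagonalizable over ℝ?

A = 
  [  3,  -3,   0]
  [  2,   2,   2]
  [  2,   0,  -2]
No

Characteristic polynomial: det(λI - A) = λ³ - 3λ² + 2λ + 36
By the rational root theorem any rational root is an integer dividing 36; none of those is a root, so p(λ) has no rational roots and hence (being an irreducible cubic) no repeated roots.
Discriminant of the cubic: Δ = -34988
Δ < 0 ⇒ one real eigenvalue and a complex-conjugate pair: λ ≈ 2.701 + 2.772i, 2.701 - 2.772i, -2.403
Has complex eigenvalues (not diagonalizable over ℝ).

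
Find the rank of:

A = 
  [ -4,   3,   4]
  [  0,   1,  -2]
Row reduce:
(no row operations needed)
REF = 
  [ -4,   3,   4]
  [  0,   1,  -2]
Pivot columns: 1, 2 → 2 pivots.

rank(A) = 2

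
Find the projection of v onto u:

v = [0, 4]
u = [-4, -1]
proj_u(v) = [16/17, 4/17]

v·u = (0)(-4) + (4)(-1) = -4
u·u = (-4)² + (-1)² = 17
proj_u(v) = (v·u / u·u) × u = (-4/17) × u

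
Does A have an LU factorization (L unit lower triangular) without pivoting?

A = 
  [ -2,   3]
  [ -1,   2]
Yes.
A[1,1] = -2 ≠ 0, so Gaussian elimination proceeds without a row swap: multiplier ℓ₂₁ = (-1)/(-2) = 1/2, and U[2,2] = 2 - (1/2)(3) = 1/2.
L = 
  [  1,   0]
  [1/2,   1]
U = 
  [ -2,   3]
  [  0, 1/2]
Check row 2 of LU: [(1/2)(-2), (1/2)(3) + (1/2)] = [-1, 2] = row 2 of A ✓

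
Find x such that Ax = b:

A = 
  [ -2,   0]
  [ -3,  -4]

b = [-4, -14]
Row reduce the augmented matrix [A|b]:
R2 → R2 - (3/2)·R1
REF = 
  [ -2,   0,  -4]
  [  0,  -4,  -8]

Back-substitution:
x₂ = (-8) / (-4) = 2
x₁ = (-4 - (0)(2)) / (-2) = 2

x = [2, 2]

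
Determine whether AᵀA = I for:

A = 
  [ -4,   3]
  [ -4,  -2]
No

AᵀA = 
  [ 32,  -4]
  [ -4,  13]
≠ I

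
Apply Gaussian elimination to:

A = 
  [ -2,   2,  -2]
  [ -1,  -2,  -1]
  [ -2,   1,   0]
Row operations:
R2 → R2 - (1/2)·R1
R3 → R3 - (1)·R1
R3 → R3 - (1/3)·R2

Resulting echelon form:
REF = 
  [ -2,   2,  -2]
  [  0,  -3,   0]
  [  0,   0,   2]

Rank = 3 (number of non-zero pivot rows).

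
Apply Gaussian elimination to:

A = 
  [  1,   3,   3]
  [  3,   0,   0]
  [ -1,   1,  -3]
Row operations:
R2 → R2 - (3)·R1
R3 → R3 + (1)·R1
R3 → R3 + (4/9)·R2

Resulting echelon form:
REF = 
  [  1,   3,   3]
  [  0,  -9,  -9]
  [  0,   0,  -4]

Rank = 3 (number of non-zero pivot rows).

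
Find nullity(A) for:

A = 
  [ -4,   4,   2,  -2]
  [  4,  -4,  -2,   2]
nullity(A) = 3

Row reduce:
R2 → R2 + (1)·R1
REF = 
  [ -4,   4,   2,  -2]
  [  0,   0,   0,   0]
Pivot columns: 1 → 1 pivot.
rank(A) = 1, so nullity(A) = 4 - 1 = 3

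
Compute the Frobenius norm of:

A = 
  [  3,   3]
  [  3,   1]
||A||_F = 5.292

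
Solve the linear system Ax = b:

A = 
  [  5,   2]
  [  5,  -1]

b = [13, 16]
x = [3, -1]

Row reduce the augmented matrix [A|b]:
R2 → R2 - (1)·R1
REF = 
  [  5,   2,  13]
  [  0,  -3,   3]

Back-substitution:
x₂ = 3 / (-3) = -1
x₁ = (13 - (2)(-1)) / 5 = 3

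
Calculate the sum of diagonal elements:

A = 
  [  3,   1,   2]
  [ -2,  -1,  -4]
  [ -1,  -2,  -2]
0

tr(A) = 3 + -1 + -2 = 0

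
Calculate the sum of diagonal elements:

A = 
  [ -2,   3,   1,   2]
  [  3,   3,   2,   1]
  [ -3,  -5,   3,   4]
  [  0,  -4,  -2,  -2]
2

tr(A) = -2 + 3 + 3 + -2 = 2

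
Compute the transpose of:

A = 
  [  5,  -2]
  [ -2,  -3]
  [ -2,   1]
Aᵀ = 
  [  5,  -2,  -2]
  [ -2,  -3,   1]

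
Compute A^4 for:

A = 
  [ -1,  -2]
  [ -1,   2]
A^4 = 
  [ 11, -18]
  [ -9,  38]

A² = A·A:
A²[1,1] = (-1)(-1) + (-2)(-1) = 3
A²[1,2] = (-1)(-2) + (-2)(2) = -2
A²[2,1] = (-1)(-1) + (2)(-1) = -1
A²[2,2] = (-1)(-2) + (2)(2) = 6
A² = 
  [  3,  -2]
  [ -1,   6]

A^3 = A^2·A:
A^3[1,1] = (3)(-1) + (-2)(-1) = -1
A^3[1,2] = (3)(-2) + (-2)(2) = -10
A^3[2,1] = (-1)(-1) + (6)(-1) = -5
A^3[2,2] = (-1)(-2) + (6)(2) = 14
A^3 = 
  [ -1, -10]
  [ -5,  14]

A^4 = A^3·A:
A^4[1,1] = (-1)(-1) + (-10)(-1) = 11
A^4[1,2] = (-1)(-2) + (-10)(2) = -18
A^4[2,1] = (-5)(-1) + (14)(-1) = -9
A^4[2,2] = (-5)(-2) + (14)(2) = 38
A^4 = 
  [ 11, -18]
  [ -9,  38]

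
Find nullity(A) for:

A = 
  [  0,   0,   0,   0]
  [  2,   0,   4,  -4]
nullity(A) = 3

Row reduce:
Swap R1 ↔ R2
REF = 
  [  2,   0,   4,  -4]
  [  0,   0,   0,   0]
Pivot columns: 1 → 1 pivot.
rank(A) = 1, so nullity(A) = 4 - 1 = 3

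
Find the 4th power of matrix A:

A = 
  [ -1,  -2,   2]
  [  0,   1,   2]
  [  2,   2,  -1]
A^4 = 
  [ 73,  72, -112]
  [ 40,  41, -32]
  [-72, -72, 113]

A² = A·A:
A²[1,1] = (-1)(-1) + (-2)(0) + (2)(2) = 5
A²[1,2] = (-1)(-2) + (-2)(1) + (2)(2) = 4
A²[1,3] = (-1)(2) + (-2)(2) + (2)(-1) = -8
A²[2,1] = (0)(-1) + (1)(0) + (2)(2) = 4
A²[2,2] = (0)(-2) + (1)(1) + (2)(2) = 5
A²[2,3] = (0)(2) + (1)(2) + (2)(-1) = 0
A²[3,1] = (2)(-1) + (2)(0) + (-1)(2) = -4
A²[3,2] = (2)(-2) + (2)(1) + (-1)(2) = -4
A²[3,3] = (2)(2) + (2)(2) + (-1)(-1) = 9
A² = 
  [  5,   4,  -8]
  [  4,   5,   0]
  [ -4,  -4,   9]

A^3 = A^2·A:
A^3[1,1] = (5)(-1) + (4)(0) + (-8)(2) = -21
A^3[1,2] = (5)(-2) + (4)(1) + (-8)(2) = -22
A^3[1,3] = (5)(2) + (4)(2) + (-8)(-1) = 26
A^3[2,1] = (4)(-1) + (5)(0) + (0)(2) = -4
A^3[2,2] = (4)(-2) + (5)(1) + (0)(2) = -3
A^3[2,3] = (4)(2) + (5)(2) + (0)(-1) = 18
A^3[3,1] = (-4)(-1) + (-4)(0) + (9)(2) = 22
A^3[3,2] = (-4)(-2) + (-4)(1) + (9)(2) = 22
A^3[3,3] = (-4)(2) + (-4)(2) + (9)(-1) = -25
A^3 = 
  [-21, -22,  26]
  [ -4,  -3,  18]
  [ 22,  22, -25]

A^4 = A^3·A:
A^4[1,1] = (-21)(-1) + (-22)(0) + (26)(2) = 73
A^4[1,2] = (-21)(-2) + (-22)(1) + (26)(2) = 72
A^4[1,3] = (-21)(2) + (-22)(2) + (26)(-1) = -112
A^4[2,1] = (-4)(-1) + (-3)(0) + (18)(2) = 40
A^4[2,2] = (-4)(-2) + (-3)(1) + (18)(2) = 41
A^4[2,3] = (-4)(2) + (-3)(2) + (18)(-1) = -32
A^4[3,1] = (22)(-1) + (22)(0) + (-25)(2) = -72
A^4[3,2] = (22)(-2) + (22)(1) + (-25)(2) = -72
A^4[3,3] = (22)(2) + (22)(2) + (-25)(-1) = 113
A^4 = 
  [ 73,  72, -112]
  [ 40,  41, -32]
  [-72, -72, 113]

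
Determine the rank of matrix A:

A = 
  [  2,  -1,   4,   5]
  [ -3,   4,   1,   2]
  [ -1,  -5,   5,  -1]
Row reduce:
R2 → R2 + (3/2)·R1
R3 → R3 + (1/2)·R1
R3 → R3 + (11/5)·R2
REF = 
  [    2,    -1,     4,     5]
  [    0,   5/2,     7,  19/2]
  [    0,     0, 112/5, 112/5]
Pivot columns: 1, 2, 3 → 3 pivots.

rank(A) = 3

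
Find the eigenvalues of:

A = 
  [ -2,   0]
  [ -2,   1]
tr(A) = -1, det(A) = -2
Characteristic polynomial: λ² - tr(A)λ + det(A) = λ² + λ - 2
λ² + λ - 2 = (λ + 2)(λ - 1)

λ = 1, -2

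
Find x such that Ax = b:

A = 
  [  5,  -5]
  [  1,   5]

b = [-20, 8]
Row reduce the augmented matrix [A|b]:
R2 → R2 - (1/5)·R1
REF = 
  [  5,  -5, -20]
  [  0,   6,  12]

Back-substitution:
x₂ = 12 / 6 = 2
x₁ = (-20 - (-5)(2)) / 5 = -2

x = [-2, 2]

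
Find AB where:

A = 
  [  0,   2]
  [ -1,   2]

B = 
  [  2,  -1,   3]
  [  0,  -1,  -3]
AB = 
  [  0,  -2,  -6]
  [ -2,  -1,  -9]

A is 2×2 and B is 2×3, so AB is 2×3. Each entry is (row of A)·(column of B):
AB[1,1] = (0)(2) + (2)(0) = 0
AB[1,2] = (0)(-1) + (2)(-1) = -2
AB[1,3] = (0)(3) + (2)(-3) = -6
AB[2,1] = (-1)(2) + (2)(0) = -2
AB[2,2] = (-1)(-1) + (2)(-1) = -1
AB[2,3] = (-1)(3) + (2)(-3) = -9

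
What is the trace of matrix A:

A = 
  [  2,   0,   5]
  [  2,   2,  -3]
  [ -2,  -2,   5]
9

tr(A) = 2 + 2 + 5 = 9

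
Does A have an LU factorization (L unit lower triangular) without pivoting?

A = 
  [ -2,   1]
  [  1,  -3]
Yes.
A[1,1] = -2 ≠ 0, so Gaussian elimination proceeds without a row swap: multiplier ℓ₂₁ = (1)/(-2) = -1/2, and U[2,2] = -3 - (-1/2)(1) = -5/2.
L = 
  [   1,    0]
  [-1/2,    1]
U = 
  [  -2,    1]
  [   0, -5/2]
Check row 2 of LU: [(-1/2)(-2), (-1/2)(1) + (-5/2)] = [1, -3] = row 2 of A ✓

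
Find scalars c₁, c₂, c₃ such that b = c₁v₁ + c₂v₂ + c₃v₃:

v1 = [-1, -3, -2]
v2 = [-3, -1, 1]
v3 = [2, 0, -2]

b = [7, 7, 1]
c1 = -2, c2 = -1, c3 = 1

b = -2·v1 + -1·v2 + 1·v3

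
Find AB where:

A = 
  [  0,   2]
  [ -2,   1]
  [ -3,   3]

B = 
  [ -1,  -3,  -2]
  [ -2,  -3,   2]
A is 3×2 and B is 2×3, so AB is 3×3. Each entry is (row of A)·(column of B):
AB[1,1] = (0)(-1) + (2)(-2) = -4
AB[1,2] = (0)(-3) + (2)(-3) = -6
AB[1,3] = (0)(-2) + (2)(2) = 4
AB[2,1] = (-2)(-1) + (1)(-2) = 0
AB[2,2] = (-2)(-3) + (1)(-3) = 3
AB[2,3] = (-2)(-2) + (1)(2) = 6
AB[3,1] = (-3)(-1) + (3)(-2) = -3
AB[3,2] = (-3)(-3) + (3)(-3) = 0
AB[3,3] = (-3)(-2) + (3)(2) = 12

AB = 
  [ -4,  -6,   4]
  [  0,   3,   6]
  [ -3,   0,  12]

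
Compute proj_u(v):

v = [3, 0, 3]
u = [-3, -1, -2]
v·u = (3)(-3) + (0)(-1) + (3)(-2) = -15
u·u = (-3)² + (-1)² + (-2)² = 14
proj_u(v) = (v·u / u·u) × u = (-15/14) × u

proj_u(v) = [45/14, 15/14, 15/7]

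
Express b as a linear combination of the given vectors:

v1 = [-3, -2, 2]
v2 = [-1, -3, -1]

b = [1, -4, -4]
c1 = -1, c2 = 2

b = -1·v1 + 2·v2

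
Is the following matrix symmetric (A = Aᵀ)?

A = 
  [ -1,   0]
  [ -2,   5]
No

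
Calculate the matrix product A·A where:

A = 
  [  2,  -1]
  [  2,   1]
A² = A·A:
A²[1,1] = (2)(2) + (-1)(2) = 2
A²[1,2] = (2)(-1) + (-1)(1) = -3
A²[2,1] = (2)(2) + (1)(2) = 6
A²[2,2] = (2)(-1) + (1)(1) = -1
A² = 
  [  2,  -3]
  [  6,  -1]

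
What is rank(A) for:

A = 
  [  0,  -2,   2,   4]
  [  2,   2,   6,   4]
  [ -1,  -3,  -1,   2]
Row reduce:
Swap R1 ↔ R2
R3 → R3 + (1/2)·R1
R3 → R3 - (1)·R2
REF = 
  [  2,   2,   6,   4]
  [  0,  -2,   2,   4]
  [  0,   0,   0,   0]
Pivot columns: 1, 2 → 2 pivots.

rank(A) = 2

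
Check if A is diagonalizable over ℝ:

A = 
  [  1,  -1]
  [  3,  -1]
No

tr(A) = 0, det(A) = 2
Characteristic polynomial: λ² - tr(A)λ + det(A) = λ² + 2
λ² + 2 = 0  ⇒  λ = (0 ± √((0)² - 4·(2)))/2 = (0 ± √(-8))/2
  = i√2,  -i√2
Eigenvalues: i√2, -i√2  (≈ 0 + 1.414i, 0 - 1.414i)
Has complex eigenvalues (not diagonalizable over ℝ).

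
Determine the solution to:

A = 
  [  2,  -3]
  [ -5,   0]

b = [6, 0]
x = [0, -2]

Row reduce the augmented matrix [A|b]:
R2 → R2 + (5/2)·R1
REF = 
  [    2,    -3,     6]
  [    0, -15/2,    15]

Back-substitution:
x₂ = 15 / (-15/2) = -2
x₁ = (6 - (-3)(-2)) / 2 = 0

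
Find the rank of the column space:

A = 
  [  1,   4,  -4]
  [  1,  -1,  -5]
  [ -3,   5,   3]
Row reduce:
R2 → R2 - (1)·R1
R3 → R3 + (3)·R1
R3 → R3 + (17/5)·R2
REF = 
  [    1,     4,    -4]
  [    0,    -5,    -1]
  [    0,     0, -62/5]
Pivot columns: 1, 2, 3 → 3 pivots.
dim(Col(A)) = number of pivot columns = 3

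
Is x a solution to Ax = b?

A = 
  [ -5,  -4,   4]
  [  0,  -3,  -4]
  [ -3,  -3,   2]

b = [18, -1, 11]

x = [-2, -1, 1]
Yes

Ax = [18, -1, 11] = b ✓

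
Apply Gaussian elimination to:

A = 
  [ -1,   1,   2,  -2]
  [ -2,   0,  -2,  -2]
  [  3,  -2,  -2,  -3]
Row operations:
R2 → R2 - (2)·R1
R3 → R3 + (3)·R1
R3 → R3 + (1/2)·R2

Resulting echelon form:
REF = 
  [ -1,   1,   2,  -2]
  [  0,  -2,  -6,   2]
  [  0,   0,   1,  -8]

Rank = 3 (number of non-zero pivot rows).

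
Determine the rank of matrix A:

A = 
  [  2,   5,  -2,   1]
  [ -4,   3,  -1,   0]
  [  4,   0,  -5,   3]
Row reduce:
R2 → R2 + (2)·R1
R3 → R3 - (2)·R1
R3 → R3 + (10/13)·R2
REF = 
  [     2,      5,     -2,      1]
  [     0,     13,     -5,      2]
  [     0,      0, -63/13,  33/13]
Pivot columns: 1, 2, 3 → 3 pivots.

rank(A) = 3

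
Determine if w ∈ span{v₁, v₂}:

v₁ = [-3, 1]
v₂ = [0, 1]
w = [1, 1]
Yes

Form the augmented matrix and row-reduce:
[v₁|v₂|w] = 
  [ -3,   0,   1]
  [  1,   1,   1]
R2 → R2 + (1/3)·R1
REF = 
  [ -3,   0,   1]
  [  0,   1, 4/3]

No row of the form [0 0 | nonzero], so the system is consistent. Back-substitution gives c₁ = -1/3, c₂ = 4/3: w = (-1/3)·v₁ + (4/3)·v₂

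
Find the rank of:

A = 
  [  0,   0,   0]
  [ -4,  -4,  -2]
rank(A) = 1

Row reduce:
Swap R1 ↔ R2
REF = 
  [ -4,  -4,  -2]
  [  0,   0,   0]
Pivot columns: 1 → 1 pivot.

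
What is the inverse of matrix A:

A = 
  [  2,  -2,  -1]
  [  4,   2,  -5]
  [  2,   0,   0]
det(A) = (2)·((2)(0) - (-5)(0)) - (-2)·((4)(0) - (-5)(2)) + (-1)·((4)(0) - (2)(2))
  = (2)(0) - (-2)(10) + (-1)(-4)
  = 24
det(A) = 24 ≠ 0, so A is invertible.

Cofactors Cᵢⱼ = (-1)ⁱ⁺ʲ·Mᵢⱼ:
C = 
  [  0, -10,  -4]
  [  0,   2,  -4]
  [ 12,   6,  12]

adj(A) = Cᵀ:
adj(A) = 
  [  0,   0,  12]
  [-10,   2,   6]
  [ -4,  -4,  12]

A⁻¹ = (1/24) · adj(A):
A⁻¹ = 
  [    0,     0,   1/2]
  [-5/12,  1/12,   1/4]
  [ -1/6,  -1/6,   1/2]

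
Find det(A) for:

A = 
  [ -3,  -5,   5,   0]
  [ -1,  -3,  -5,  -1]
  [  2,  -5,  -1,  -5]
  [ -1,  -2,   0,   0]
44

Cofactor expansion along row 1: det(A) = a₁₁M₁₁ - a₁₂M₁₂ + a₁₃M₁₃ - a₁₄M₁₄

M₁₁ = det[[-3, -5, -1]; [-5, -1, -5]; [-2, 0, 0]]
  = (-3)·((-1)(0) - (-5)(0)) - (-5)·((-5)(0) - (-5)(-2)) + (-1)·((-5)(0) - (-1)(-2))
  = (-3)(0) - (-5)(-10) + (-1)(-2)
  = -48
M₁₂ = det[[-1, -5, -1]; [2, -1, -5]; [-1, 0, 0]]
  = (-1)·((-1)(0) - (-5)(0)) - (-5)·((2)(0) - (-5)(-1)) + (-1)·((2)(0) - (-1)(-1))
  = (-1)(0) - (-5)(-5) + (-1)(-1)
  = -24
M₁₃ = det[[-1, -3, -1]; [2, -5, -5]; [-1, -2, 0]]
  = (-1)·((-5)(0) - (-5)(-2)) - (-3)·((2)(0) - (-5)(-1)) + (-1)·((2)(-2) - (-5)(-1))
  = (-1)(-10) - (-3)(-5) + (-1)(-9)
  = 4
M₁₄ = det[[-1, -3, -5]; [2, -5, -1]; [-1, -2, 0]]
  = (-1)·((-5)(0) - (-1)(-2)) - (-3)·((2)(0) - (-1)(-1)) + (-5)·((2)(-2) - (-5)(-1))
  = (-1)(-2) - (-3)(-1) + (-5)(-9)
  = 44

det(A) = (-3)(-48) - (-5)(-24) + (5)(4) - (0)(44) = 44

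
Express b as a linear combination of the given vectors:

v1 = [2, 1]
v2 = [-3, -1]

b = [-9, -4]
c1 = -3, c2 = 1

b = -3·v1 + 1·v2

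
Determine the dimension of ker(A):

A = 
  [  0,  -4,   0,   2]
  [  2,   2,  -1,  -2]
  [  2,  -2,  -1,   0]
nullity(A) = 2

Row reduce:
Swap R1 ↔ R2
R3 → R3 - (1)·R1
R3 → R3 - (1)·R2
REF = 
  [  2,   2,  -1,  -2]
  [  0,  -4,   0,   2]
  [  0,   0,   0,   0]
Pivot columns: 1, 2 → 2 pivots.
rank(A) = 2, so nullity(A) = 4 - 2 = 2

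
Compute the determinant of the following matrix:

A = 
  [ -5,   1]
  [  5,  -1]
0

For a 2×2 matrix, det = ad - bc = (-5)(-1) - (1)(5) = 0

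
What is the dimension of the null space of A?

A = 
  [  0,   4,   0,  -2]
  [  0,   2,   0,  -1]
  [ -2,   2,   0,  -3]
nullity(A) = 2

Row reduce:
Swap R1 ↔ R3
R3 → R3 - (2)·R2
REF = 
  [ -2,   2,   0,  -3]
  [  0,   2,   0,  -1]
  [  0,   0,   0,   0]
Pivot columns: 1, 2 → 2 pivots.
rank(A) = 2, so nullity(A) = 4 - 2 = 2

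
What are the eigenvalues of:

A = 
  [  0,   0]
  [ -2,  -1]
λ = 0, -1

tr(A) = -1, det(A) = 0
Characteristic polynomial: λ² - tr(A)λ + det(A) = λ² + λ
λ² + λ = λ(λ + 1)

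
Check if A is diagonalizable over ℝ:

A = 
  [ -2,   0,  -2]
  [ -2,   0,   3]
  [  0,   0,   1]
Yes

Characteristic polynomial: det(λI - A) = λ³ + λ² - 2λ
The constant term is 0, so λ = 0 is a root: p(λ) = λ(λ² + λ - 2)
λ² + λ - 2 = (λ + 2)(λ - 1)
Eigenvalues: 0, 1, -2
λ=-2: alg. mult. = 1, geom. mult. = 3 - rank(A - (-2)I) = 3 - 2 = 1
λ=0: alg. mult. = 1, geom. mult. = 3 - rank(A - (0)I) = 3 - 2 = 1
λ=1: alg. mult. = 1, geom. mult. = 3 - rank(A - (1)I) = 3 - 2 = 1
Sum of geometric multiplicities equals n, so A has n independent eigenvectors.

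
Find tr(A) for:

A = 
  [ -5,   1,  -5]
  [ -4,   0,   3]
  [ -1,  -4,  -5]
-10

tr(A) = -5 + 0 + -5 = -10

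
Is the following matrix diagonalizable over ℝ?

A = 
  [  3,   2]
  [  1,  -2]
Yes

tr(A) = 1, det(A) = -8
Characteristic polynomial: λ² - tr(A)λ + det(A) = λ² - λ - 8
λ² - λ - 8 = 0  ⇒  λ = (1 ± √((-1)² - 4·(-8)))/2 = (1 ± √(33))/2
  = (1 + √33)/2,  (1 - √33)/2
Eigenvalues: (1 + √33)/2, (1 - √33)/2  (≈ 3.372, -2.372)
The two irrational eigenvalues are distinct (simple), so each has alg. mult. = geom. mult. = 1.
Sum of geometric multiplicities equals n, so A has n independent eigenvectors.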